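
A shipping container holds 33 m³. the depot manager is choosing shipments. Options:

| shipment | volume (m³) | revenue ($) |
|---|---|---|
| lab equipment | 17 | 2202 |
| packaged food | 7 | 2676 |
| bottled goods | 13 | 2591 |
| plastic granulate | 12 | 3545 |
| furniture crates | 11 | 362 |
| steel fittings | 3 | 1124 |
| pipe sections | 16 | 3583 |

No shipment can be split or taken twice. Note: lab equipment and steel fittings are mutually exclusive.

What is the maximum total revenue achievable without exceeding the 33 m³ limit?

Greedy by ratio would take packaged food + plastic granulate + furniture crates + steel fittings: 33 m³ used, total 7707.
The 14 m³ tied up in furniture crates and steel fittings is better spent on bottled goods — total rises to 8812 (32 m³).
Nothing else feasible within 33 m³ beats 8812.

8812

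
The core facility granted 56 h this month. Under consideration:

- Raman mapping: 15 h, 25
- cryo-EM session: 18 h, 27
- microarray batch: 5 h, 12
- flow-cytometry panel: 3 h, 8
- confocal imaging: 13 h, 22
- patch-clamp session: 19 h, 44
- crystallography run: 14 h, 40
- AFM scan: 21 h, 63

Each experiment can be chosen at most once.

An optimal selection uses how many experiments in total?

3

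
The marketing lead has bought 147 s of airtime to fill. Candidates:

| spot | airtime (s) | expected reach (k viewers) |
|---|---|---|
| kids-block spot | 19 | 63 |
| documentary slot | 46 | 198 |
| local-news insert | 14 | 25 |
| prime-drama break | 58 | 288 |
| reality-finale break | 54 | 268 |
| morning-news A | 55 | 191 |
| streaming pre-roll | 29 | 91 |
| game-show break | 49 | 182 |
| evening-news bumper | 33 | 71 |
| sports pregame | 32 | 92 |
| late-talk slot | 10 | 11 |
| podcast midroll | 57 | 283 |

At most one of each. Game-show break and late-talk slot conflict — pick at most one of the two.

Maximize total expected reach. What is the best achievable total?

663

Ranking by ratio (expected reach/s): prime-drama break 4.97, podcast midroll 4.96, reality-finale break 4.96.
The ratio heuristic lands on kids-block spot + prime-drama break + late-talk slot + podcast midroll (645) but leaves 3 s idle.
The 29 s tied up in kids-block spot and late-talk slot is better spent on sports pregame — total rises to 663 (147 s).
Runner-up prime-drama break + streaming pre-roll + podcast midroll tops out at 662.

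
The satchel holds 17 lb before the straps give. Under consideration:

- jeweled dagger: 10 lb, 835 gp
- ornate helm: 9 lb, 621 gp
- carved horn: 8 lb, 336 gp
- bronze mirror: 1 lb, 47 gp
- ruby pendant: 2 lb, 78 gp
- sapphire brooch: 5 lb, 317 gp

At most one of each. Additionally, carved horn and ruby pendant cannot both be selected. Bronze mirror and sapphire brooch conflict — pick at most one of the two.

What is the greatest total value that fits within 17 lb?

1230

Best packing: jeweled dagger + ruby pendant + sapphire brooch — 17 lb, 1230 total.
Next best is jeweled dagger + sapphire brooch at 1152 (15 lb) — short by 78.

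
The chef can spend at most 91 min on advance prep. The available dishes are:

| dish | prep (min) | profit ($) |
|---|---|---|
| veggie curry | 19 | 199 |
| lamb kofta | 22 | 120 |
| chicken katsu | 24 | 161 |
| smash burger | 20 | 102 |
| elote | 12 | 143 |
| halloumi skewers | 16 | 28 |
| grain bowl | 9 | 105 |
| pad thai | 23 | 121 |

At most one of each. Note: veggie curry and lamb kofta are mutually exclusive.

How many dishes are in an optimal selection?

5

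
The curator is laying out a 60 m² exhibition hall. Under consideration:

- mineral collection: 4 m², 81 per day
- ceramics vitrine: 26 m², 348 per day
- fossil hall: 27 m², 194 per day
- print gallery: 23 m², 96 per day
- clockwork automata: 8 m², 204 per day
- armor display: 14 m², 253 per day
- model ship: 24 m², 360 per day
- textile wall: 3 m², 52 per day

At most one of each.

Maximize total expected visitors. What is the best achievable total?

Mineral collection + clockwork automata + armor display + model ship + textile wall uses 53 of the 60 m² and totals 950.

950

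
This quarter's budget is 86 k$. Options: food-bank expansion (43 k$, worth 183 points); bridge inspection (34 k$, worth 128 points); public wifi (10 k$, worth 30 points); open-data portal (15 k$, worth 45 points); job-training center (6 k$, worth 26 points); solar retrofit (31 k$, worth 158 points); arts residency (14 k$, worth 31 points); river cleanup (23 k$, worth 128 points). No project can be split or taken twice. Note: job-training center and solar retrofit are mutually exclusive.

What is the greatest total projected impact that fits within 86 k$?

371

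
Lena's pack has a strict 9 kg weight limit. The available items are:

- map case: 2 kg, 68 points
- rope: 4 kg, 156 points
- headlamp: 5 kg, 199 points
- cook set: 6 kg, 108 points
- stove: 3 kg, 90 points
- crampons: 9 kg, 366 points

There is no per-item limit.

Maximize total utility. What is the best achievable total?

366

Taking crampons: 9 kg used, 366 in utility.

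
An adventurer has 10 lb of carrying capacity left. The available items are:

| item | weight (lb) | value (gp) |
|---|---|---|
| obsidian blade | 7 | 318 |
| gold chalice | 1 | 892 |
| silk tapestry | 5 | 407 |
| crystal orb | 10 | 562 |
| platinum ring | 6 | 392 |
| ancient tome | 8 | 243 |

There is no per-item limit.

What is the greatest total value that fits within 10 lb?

8920

Ranking by ratio (value/lb): gold chalice 892.00, silk tapestry 81.40, platinum ring 65.33.
Taking 10×gold chalice: 10 lb used, 8920 in value.
No other feasible combination exceeds 8920.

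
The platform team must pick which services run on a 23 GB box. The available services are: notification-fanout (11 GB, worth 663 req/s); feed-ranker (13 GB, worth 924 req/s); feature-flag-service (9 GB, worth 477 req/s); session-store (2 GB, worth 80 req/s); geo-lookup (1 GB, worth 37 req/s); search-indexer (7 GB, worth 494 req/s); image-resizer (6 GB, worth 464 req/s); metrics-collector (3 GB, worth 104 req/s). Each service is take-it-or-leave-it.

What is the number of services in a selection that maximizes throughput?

4

Best achievable throughput is 1535.
One optimal bundle: feed-ranker + session-store + geo-lookup + search-indexer (23 GB).
All optima have 4 services.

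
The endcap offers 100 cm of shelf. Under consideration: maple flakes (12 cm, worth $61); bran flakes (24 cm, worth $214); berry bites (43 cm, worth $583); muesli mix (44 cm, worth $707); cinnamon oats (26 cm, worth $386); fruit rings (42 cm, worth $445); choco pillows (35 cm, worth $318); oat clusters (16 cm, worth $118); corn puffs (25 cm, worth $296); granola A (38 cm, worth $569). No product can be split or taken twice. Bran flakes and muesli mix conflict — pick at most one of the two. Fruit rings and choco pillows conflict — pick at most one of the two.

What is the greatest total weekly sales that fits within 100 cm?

1394

The ratio ordering already packs tightly: muesli mix + oat clusters + granola A, 98 cm, 1394.
That's the maximum — no feasible swap from here does better than 1394.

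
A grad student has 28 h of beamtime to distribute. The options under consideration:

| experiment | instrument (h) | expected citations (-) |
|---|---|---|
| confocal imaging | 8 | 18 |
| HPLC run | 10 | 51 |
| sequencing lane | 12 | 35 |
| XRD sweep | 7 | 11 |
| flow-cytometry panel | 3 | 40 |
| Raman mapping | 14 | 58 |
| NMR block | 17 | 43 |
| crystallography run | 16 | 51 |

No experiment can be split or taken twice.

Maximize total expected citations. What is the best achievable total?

Best packing: HPLC run + flow-cytometry panel + Raman mapping — 27 h, 149 total.
Next best is HPLC run + sequencing lane + flow-cytometry panel at 126 (25 h) — short by 23.

149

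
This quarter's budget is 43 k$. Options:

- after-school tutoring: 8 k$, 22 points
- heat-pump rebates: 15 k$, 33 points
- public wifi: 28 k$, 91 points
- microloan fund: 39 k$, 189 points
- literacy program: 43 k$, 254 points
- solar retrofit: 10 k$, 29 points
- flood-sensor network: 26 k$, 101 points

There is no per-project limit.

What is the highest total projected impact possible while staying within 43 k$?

254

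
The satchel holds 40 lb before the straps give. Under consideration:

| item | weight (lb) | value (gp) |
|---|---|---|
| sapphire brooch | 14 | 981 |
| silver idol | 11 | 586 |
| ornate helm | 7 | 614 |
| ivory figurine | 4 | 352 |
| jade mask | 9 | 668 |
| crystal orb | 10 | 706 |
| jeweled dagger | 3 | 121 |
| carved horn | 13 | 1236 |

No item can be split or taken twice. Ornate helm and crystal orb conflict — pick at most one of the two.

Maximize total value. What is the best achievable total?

Density check — carved horn 95.08, ivory figurine 88.00, ornate helm 87.71 are the best per lb.
Taking the top-ratio items first gives ornate helm + ivory figurine + jade mask + jeweled dagger + carved horn for 2991 (36 lb).
The 10 lb tied up in ornate helm and jeweled dagger is better spent on sapphire brooch — total rises to 3237 (40 lb).

3237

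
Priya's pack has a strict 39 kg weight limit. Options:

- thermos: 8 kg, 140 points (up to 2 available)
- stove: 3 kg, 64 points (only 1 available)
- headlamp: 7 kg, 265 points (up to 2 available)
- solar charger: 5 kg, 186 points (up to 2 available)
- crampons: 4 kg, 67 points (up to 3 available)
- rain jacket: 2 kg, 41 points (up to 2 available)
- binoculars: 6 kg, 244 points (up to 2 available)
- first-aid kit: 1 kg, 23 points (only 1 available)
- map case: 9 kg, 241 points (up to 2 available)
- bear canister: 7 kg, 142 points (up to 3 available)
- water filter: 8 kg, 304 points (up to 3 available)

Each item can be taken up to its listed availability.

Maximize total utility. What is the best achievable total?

1508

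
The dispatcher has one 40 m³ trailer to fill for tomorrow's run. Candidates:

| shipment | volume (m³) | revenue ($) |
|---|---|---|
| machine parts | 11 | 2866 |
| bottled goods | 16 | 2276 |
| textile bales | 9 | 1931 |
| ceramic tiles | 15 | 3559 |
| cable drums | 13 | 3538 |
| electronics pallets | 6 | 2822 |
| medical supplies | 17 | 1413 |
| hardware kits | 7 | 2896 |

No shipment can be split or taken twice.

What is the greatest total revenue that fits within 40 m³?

Greedy by ratio would take machine parts + cable drums + electronics pallets + hardware kits: 37 m³ used, total 12122.
The 13 m³ tied up in cable drums is better spent on ceramic tiles — total rises to 12143 (39 m³).
The closest alternative, machine parts + cable drums + electronics pallets + hardware kits, reaches only 12122.

12143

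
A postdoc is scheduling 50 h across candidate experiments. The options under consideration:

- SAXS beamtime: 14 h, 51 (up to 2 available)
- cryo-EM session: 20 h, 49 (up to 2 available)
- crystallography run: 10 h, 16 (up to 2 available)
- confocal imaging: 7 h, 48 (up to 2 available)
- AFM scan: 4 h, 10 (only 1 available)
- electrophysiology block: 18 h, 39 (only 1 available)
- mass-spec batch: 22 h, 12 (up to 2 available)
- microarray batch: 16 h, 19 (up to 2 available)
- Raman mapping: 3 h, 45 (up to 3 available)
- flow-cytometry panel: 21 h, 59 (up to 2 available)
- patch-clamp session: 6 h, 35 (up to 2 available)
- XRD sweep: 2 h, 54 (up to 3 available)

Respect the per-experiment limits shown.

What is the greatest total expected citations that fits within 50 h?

479

The ratio heuristic lands on 2×confocal imaging + AFM scan + 3×Raman mapping + 2×patch-clamp session + 3×XRD sweep (473) but leaves 5 h idle.
Replace AFM scan and patch-clamp session with SAXS beamtime: the trade gains 6 net, giving 479 at 49 h.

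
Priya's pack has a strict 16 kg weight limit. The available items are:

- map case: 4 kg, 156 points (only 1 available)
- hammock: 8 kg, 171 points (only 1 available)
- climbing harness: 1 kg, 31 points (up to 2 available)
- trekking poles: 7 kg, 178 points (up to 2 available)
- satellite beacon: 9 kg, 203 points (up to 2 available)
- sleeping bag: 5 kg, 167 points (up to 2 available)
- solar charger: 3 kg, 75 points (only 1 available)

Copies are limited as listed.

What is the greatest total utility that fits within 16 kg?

Ranking by ratio (utility/kg): map case 39.00, sleeping bag 33.40, climbing harness 31.00.
Taking map case + 2×climbing harness + 2×sleeping bag: 16 kg used, 552 in utility.

552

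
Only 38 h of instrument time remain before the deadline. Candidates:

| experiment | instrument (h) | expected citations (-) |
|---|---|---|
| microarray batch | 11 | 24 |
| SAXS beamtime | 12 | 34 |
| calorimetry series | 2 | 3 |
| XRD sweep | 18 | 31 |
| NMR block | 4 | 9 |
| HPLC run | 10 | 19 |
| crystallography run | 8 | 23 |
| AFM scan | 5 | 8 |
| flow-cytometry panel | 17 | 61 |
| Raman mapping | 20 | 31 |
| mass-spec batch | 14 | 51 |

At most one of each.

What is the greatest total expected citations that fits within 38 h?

Calorimetry series + NMR block + flow-cytometry panel + mass-spec batch uses 37 of the 38 h and totals 124.
The spare 1 h is too small for any remaining experiment, and no exchange beats 124.

124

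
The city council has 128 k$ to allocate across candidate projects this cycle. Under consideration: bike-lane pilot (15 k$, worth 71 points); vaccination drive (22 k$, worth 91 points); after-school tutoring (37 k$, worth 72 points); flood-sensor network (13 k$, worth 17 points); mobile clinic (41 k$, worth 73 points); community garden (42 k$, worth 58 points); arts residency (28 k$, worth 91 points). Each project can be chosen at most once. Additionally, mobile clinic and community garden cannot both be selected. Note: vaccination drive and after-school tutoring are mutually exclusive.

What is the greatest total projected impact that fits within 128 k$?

343

Bike-lane pilot + vaccination drive + flood-sensor network + mobile clinic + arts residency uses 119 of the 128 k$ and totals 343.
That's the maximum — no feasible swap from here does better than 343.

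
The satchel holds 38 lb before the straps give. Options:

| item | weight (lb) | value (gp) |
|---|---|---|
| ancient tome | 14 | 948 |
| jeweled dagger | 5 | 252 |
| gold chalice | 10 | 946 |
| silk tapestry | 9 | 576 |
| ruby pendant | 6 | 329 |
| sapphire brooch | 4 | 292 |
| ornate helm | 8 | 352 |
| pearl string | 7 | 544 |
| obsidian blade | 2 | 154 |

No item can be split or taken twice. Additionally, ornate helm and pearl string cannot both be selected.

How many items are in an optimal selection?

5

Optimal total is 2884.
ancient tome + gold chalice + sapphire brooch + pearl string + obsidian blade hits 2884 at 37 lb.
Every optimal selection uses 5 items.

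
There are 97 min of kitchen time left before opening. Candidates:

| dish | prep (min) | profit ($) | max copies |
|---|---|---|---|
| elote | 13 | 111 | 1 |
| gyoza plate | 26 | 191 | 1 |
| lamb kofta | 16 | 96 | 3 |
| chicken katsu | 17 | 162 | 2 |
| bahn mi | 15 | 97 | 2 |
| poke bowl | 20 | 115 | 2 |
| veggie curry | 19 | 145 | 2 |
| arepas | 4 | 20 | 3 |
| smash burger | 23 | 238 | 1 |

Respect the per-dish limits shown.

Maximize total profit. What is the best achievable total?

864

Density check — smash burger 10.35, chicken katsu 9.53, elote 8.54 are the best per min.
Taking the top-ratio dishes first gives elote + 2×chicken katsu + veggie curry + 2×arepas + smash burger for 858 (97 min).
The 27 min tied up in veggie curry and 2×arepas is better spent on gyoza plate — total rises to 864 (96 min).
That's the maximum — no swap from here does better than 864.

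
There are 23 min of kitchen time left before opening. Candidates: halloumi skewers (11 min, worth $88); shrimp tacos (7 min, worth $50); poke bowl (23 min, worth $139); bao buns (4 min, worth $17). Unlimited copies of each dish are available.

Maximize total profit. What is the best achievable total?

176

By profit per min: halloumi skewers 8.00, shrimp tacos 7.14, poke bowl 6.04, bao buns 4.25 lead.
Taking 2×halloumi skewers: 22 min used, 176 in profit.
Every other selection either busts 23 min or fails to beat 176.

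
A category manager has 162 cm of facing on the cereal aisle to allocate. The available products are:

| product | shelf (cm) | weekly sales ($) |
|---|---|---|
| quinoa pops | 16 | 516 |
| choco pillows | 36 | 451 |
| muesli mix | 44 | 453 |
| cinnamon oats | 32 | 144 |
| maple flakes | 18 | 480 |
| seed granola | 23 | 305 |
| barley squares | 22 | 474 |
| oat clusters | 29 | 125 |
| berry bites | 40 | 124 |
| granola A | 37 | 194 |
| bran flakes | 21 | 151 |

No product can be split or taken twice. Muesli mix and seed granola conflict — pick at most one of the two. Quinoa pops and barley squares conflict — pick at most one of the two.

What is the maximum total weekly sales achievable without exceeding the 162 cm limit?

2097

Density check — quinoa pops 32.25, maple flakes 26.67, barley squares 21.55, seed granola 13.26 are the best per cm.
Quinoa pops + choco pillows + maple flakes + seed granola + granola A + bran flakes uses 151 of the 162 cm and totals 2097.
The closest alternative, quinoa pops + choco pillows + muesli mix + maple flakes + granola A, reaches only 2094.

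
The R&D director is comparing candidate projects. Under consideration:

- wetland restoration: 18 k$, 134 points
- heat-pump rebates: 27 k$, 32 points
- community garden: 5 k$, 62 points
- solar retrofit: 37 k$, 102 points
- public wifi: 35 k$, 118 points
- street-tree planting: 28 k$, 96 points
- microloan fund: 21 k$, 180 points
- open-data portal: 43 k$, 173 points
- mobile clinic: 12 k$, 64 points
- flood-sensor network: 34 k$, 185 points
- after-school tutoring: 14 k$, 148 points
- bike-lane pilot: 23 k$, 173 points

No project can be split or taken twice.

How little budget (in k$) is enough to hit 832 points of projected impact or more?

Look for the lowest-budget combination reaching 832.
wetland restoration + community garden + microloan fund + flood-sensor network + after-school tutoring + bike-lane pilot reaches 882 using 115 k$.
Any bundle with less than 115 k$ falls short of 832.

115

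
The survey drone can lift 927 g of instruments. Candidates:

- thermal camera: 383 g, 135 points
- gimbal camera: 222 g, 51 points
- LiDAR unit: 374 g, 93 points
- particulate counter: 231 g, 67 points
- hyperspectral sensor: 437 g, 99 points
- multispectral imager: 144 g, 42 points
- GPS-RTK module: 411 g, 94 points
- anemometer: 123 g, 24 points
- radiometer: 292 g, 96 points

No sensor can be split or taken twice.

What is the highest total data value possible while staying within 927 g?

298

The ratio heuristic lands on thermal camera + multispectral imager + radiometer (273) but leaves 108 g idle.
Dropping multispectral imager frees 144 g; slotting in particulate counter (231 g) lifts the total to 298 at 906 g.
The spare 21 g is too small for any remaining sensor, and no exchange beats 298.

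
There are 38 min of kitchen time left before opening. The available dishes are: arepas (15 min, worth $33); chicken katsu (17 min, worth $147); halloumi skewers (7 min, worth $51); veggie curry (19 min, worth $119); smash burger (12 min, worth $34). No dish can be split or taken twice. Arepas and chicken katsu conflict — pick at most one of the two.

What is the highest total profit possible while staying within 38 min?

Filling by ratio: chicken katsu + halloumi skewers + smash burger for 232, with 2 min left unused.
Replace halloumi skewers and smash burger with veggie curry: the trade gains 34 net, giving 266 at 36 min.

266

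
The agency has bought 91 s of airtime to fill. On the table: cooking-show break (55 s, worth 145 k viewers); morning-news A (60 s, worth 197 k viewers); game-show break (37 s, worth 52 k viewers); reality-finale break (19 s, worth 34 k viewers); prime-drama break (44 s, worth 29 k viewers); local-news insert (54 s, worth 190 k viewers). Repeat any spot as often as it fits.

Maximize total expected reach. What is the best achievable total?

242

Filling by ratio: reality-finale break + local-news insert for 224, with 18 s left unused.
Replace reality-finale break with game-show break: the trade gains 18 net, giving 242 at 91 s.
That's the maximum — no swap from here does better than 242.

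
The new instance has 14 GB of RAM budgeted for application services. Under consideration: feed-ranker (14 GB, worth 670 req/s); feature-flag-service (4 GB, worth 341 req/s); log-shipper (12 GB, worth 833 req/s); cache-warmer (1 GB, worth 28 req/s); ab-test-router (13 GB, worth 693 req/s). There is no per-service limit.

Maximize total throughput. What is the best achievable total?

1079

Taking 3×feature-flag-service + 2×cache-warmer: 14 GB used, 1079 in throughput.
No other feasible combination exceeds 1079.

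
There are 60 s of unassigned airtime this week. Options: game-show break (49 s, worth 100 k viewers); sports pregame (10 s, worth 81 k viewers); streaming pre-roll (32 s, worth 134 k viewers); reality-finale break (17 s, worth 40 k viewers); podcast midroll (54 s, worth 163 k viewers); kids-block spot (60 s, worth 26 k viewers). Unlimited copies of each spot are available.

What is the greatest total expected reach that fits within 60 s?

486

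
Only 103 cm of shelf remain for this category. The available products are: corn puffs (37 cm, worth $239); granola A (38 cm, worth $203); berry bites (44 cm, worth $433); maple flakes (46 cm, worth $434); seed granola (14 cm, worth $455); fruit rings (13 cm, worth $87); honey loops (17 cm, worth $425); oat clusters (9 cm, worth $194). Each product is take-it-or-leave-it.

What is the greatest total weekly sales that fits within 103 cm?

1595

Density check — seed granola 32.50, honey loops 25.00, oat clusters 21.56 are the best per cm.
A density-first pass picks berry bites + seed granola + fruit rings + honey loops + oat clusters — 1594 at 97 cm.
Dropping berry bites frees 44 cm; slotting in maple flakes (46 cm) lifts the total to 1595 at 99 cm.
Runner-up berry bites + seed granola + fruit rings + honey loops + oat clusters tops out at 1594.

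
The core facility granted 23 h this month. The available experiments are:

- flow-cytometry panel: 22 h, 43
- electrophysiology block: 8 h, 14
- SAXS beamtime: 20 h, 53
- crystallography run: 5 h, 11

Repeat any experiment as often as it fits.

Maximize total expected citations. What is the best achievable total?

53

Density check — SAXS beamtime 2.65, crystallography run 2.20, flow-cytometry panel 1.95, electrophysiology block 1.75 are the best per h.
Taking SAXS beamtime: 20 h used, 53 in expected citations.
Nothing else within 23 h beats 53.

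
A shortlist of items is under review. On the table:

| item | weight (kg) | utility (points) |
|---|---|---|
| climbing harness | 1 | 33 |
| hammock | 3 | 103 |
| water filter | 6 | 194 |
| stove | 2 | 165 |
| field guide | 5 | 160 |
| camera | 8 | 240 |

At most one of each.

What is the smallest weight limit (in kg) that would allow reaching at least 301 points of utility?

Minimise kg subject to total utility ≥ 301.
Taking climbing harness + hammock + stove gives 301 (≥ 301) for 6 kg.
Below 6 kg the best achievable stays under 301.

6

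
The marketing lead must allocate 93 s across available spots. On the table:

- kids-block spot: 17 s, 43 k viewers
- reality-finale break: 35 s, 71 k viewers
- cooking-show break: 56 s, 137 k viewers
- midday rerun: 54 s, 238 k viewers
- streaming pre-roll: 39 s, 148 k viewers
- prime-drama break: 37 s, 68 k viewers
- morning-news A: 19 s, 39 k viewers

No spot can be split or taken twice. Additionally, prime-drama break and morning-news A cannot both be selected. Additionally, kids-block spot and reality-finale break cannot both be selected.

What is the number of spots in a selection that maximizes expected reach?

2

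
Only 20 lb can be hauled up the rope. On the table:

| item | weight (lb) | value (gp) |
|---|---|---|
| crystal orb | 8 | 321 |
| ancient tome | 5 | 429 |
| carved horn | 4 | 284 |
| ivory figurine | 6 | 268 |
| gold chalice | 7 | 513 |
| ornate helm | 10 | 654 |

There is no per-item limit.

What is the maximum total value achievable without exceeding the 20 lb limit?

Density check — ancient tome 85.80, gold chalice 73.29, carved horn 71.00 are the best per lb.
4×ancient tome uses 20 of the 20 lb and totals 1716.
That's the maximum — no swap from here does better than 1716.

1716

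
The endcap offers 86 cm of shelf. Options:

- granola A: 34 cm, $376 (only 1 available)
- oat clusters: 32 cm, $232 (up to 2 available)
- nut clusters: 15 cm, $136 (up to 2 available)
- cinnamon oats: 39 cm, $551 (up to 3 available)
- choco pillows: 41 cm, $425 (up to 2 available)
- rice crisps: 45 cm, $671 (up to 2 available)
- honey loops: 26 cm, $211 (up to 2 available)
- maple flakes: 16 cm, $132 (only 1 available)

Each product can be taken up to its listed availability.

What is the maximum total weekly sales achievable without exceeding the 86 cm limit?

1222

Cinnamon oats + rice crisps uses 84 of the 86 cm and totals 1222.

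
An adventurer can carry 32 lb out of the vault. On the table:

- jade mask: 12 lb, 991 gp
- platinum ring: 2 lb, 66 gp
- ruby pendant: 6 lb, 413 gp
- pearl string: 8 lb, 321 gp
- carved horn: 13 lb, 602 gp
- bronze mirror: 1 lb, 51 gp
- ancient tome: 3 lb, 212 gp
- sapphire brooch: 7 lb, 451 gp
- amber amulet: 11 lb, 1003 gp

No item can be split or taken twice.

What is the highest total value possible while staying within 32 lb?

2619

The ratio ordering already packs tightly: jade mask + ruby pendant + ancient tome + amber amulet, 32 lb, 2619.
An exhaustive check of the 512 subsets confirms 2619.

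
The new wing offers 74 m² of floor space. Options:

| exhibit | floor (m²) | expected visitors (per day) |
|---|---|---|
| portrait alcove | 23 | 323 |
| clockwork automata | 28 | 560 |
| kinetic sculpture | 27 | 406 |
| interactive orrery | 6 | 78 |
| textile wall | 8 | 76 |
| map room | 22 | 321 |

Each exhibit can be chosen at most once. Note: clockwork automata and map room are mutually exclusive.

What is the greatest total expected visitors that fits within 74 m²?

1120

The ratio ordering already packs tightly: clockwork automata + kinetic sculpture + interactive orrery + textile wall, 69 m², 1120.
Runner-up portrait alcove + kinetic sculpture + map room tops out at 1050.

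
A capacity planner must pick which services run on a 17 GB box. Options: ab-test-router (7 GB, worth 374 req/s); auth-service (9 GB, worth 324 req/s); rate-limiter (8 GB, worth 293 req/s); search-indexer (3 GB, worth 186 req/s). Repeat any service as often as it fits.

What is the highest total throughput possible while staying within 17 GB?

934

Ranking by ratio (throughput/GB): search-indexer 62.00, ab-test-router 53.43, rate-limiter 36.62.
Filling by ratio: 5×search-indexer for 930, with 2 GB left unused.
Dropping 4×search-indexer frees 12 GB; slotting in 2×ab-test-router (14 GB) lifts the total to 934 at 17 GB.
No other feasible combination exceeds 934.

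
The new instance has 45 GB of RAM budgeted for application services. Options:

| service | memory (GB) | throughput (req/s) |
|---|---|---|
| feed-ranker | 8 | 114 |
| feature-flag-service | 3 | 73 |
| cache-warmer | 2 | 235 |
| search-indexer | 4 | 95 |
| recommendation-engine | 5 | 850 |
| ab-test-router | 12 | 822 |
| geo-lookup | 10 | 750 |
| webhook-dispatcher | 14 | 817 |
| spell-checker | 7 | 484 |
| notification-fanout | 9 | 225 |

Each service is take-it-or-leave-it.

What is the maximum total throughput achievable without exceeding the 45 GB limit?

Greedy by ratio would take cache-warmer + recommendation-engine + ab-test-router + geo-lookup + spell-checker + notification-fanout: 45 GB used, total 3366.
The 16 GB tied up in spell-checker and notification-fanout is better spent on webhook-dispatcher — total rises to 3474 (43 GB).

3474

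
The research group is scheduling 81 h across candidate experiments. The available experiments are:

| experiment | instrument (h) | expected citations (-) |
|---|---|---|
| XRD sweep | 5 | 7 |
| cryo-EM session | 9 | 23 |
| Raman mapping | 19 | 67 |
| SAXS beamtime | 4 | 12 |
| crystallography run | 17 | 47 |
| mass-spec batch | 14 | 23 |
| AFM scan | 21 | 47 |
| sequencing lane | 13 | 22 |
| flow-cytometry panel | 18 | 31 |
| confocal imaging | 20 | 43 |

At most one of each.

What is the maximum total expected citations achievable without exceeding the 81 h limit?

216

Density check — Raman mapping 3.53, SAXS beamtime 3.00, crystallography run 2.76, cryo-EM session 2.56 are the best per h.
Taking the top-ratio experiments first gives XRD sweep + cryo-EM session + Raman mapping + SAXS beamtime + crystallography run + AFM scan for 203 (75 h).
The 14 h tied up in XRD sweep and cryo-EM session is better spent on confocal imaging — total rises to 216 (81 h).
Runner-up cryo-EM session + Raman mapping + crystallography run + mass-spec batch + AFM scan tops out at 207.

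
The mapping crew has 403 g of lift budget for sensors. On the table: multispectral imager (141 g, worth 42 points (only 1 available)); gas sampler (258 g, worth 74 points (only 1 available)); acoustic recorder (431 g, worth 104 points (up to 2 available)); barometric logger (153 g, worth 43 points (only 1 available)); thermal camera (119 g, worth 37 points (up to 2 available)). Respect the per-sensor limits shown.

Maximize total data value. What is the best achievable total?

117

Filling by ratio: multispectral imager + 2×thermal camera for 116, with 24 g left unused.
The 141 g tied up in multispectral imager is better spent on barometric logger — total rises to 117 (391 g).
No other feasible combination exceeds 117.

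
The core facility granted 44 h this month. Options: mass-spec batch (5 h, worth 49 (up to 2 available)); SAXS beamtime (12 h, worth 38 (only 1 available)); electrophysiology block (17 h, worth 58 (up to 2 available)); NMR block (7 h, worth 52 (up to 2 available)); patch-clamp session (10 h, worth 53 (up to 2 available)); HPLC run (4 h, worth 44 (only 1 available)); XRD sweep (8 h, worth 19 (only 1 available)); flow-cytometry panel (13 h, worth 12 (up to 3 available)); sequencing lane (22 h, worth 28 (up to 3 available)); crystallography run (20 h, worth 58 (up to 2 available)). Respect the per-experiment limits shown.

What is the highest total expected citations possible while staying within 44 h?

308

The ratio heuristic lands on 2×mass-spec batch + 2×NMR block + patch-clamp session + HPLC run (299) but leaves 6 h idle.
Dropping HPLC run frees 4 h; slotting in patch-clamp session (10 h) lifts the total to 308 at 44 h.
That's the maximum — no swap from here does better than 308.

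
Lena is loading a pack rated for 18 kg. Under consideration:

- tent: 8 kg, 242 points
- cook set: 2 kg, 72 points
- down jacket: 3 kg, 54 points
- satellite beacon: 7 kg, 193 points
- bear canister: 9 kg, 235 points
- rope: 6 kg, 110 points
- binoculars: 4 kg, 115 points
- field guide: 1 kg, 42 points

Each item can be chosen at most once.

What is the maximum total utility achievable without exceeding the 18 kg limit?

Taking the top-ratio items first gives tent + cook set + down jacket + binoculars + field guide for 525 (18 kg).
Dropping down jacket and binoculars frees 7 kg; slotting in satellite beacon (7 kg) lifts the total to 549 at 18 kg.
Runner-up tent + cook set + down jacket + binoculars + field guide tops out at 525.

549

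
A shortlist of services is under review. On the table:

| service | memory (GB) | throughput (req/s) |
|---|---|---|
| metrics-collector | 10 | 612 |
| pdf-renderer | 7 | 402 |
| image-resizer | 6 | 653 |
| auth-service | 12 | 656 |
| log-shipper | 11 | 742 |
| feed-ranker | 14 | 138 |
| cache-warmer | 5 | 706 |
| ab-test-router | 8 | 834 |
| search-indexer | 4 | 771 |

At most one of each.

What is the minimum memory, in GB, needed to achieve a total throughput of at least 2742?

23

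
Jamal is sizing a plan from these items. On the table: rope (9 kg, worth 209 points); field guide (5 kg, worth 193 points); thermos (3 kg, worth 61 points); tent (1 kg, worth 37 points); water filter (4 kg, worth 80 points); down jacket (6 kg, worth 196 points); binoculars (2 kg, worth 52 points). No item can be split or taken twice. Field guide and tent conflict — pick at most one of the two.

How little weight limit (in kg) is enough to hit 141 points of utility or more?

Look for the lowest-weight combination reaching 141.
field guide: 193 utility at 5 kg.
Any bundle with less than 5 kg falls short of 141.

5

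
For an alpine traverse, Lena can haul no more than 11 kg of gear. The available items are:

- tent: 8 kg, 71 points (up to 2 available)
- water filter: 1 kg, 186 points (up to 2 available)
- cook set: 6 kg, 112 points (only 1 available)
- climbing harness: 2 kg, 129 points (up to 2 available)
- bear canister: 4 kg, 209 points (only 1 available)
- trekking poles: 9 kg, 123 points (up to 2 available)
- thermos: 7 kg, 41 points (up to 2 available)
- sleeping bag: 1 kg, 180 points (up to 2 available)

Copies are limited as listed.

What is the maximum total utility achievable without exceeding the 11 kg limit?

1070

The ratio heuristic lands on 2×water filter + 2×climbing harness + 2×sleeping bag (990) but leaves 3 kg idle.
Replace climbing harness with bear canister: the trade gains 80 net, giving 1070 at 10 kg.
No other feasible combination exceeds 1070.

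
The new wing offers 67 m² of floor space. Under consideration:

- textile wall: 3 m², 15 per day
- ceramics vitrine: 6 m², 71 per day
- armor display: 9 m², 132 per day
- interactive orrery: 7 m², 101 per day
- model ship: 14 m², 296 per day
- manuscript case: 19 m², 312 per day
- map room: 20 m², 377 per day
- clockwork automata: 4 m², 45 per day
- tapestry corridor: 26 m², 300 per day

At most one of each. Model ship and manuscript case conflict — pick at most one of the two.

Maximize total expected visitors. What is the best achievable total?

1074

Taking interactive orrery + model ship + map room + tapestry corridor: 67 m² used, 1074 in expected visitors.
The closest alternative, ceramics vitrine + model ship + map room + tapestry corridor, reaches only 1044.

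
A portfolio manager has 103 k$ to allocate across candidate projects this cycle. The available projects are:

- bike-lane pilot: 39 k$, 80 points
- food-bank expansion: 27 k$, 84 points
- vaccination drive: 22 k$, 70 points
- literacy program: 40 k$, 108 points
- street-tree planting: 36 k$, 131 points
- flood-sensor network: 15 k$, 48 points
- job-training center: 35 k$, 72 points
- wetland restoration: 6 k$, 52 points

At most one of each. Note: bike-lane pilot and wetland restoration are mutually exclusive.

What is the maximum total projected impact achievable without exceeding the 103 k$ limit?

By projected impact per k$: wetland restoration 8.67, street-tree planting 3.64, flood-sensor network 3.20, vaccination drive 3.18 lead.
Taking the top-ratio projects first gives vaccination drive + street-tree planting + flood-sensor network + wetland restoration for 301 (79 k$).
Replace vaccination drive with literacy program: the trade gains 38 net, giving 339 at 97 k$.

339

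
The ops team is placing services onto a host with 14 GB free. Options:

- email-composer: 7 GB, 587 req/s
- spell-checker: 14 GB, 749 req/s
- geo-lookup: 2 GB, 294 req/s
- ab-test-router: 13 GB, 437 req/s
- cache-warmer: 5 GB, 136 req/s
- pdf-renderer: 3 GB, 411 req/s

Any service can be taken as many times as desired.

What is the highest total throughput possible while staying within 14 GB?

2058

The ratio ordering already packs tightly: 7×geo-lookup, 14 GB, 2058.
No other feasible combination exceeds 2058.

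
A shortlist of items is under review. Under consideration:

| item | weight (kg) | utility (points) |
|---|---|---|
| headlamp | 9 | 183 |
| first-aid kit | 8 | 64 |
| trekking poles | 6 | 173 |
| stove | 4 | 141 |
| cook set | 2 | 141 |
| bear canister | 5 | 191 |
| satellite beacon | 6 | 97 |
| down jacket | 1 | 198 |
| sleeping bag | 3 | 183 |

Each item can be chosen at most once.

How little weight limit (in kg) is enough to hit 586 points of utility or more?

Need the lightest bundle worth ≥ 586.
stove + cook set + down jacket + sleeping bag reaches 663 using 10 kg.
Below 10 kg the best achievable stays under 586.

10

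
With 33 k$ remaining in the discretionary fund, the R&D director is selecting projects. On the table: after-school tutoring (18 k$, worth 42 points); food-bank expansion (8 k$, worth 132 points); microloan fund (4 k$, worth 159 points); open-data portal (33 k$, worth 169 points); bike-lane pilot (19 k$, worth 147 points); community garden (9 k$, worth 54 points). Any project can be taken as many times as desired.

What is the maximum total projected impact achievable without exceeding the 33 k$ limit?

1272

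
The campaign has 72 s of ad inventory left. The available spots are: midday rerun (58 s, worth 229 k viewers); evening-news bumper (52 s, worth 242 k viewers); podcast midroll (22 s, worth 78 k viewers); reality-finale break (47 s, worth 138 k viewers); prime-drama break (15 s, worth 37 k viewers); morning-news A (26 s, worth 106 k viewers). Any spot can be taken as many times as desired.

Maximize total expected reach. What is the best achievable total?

279

The ratio ordering already packs tightly: evening-news bumper + prime-drama break, 67 s, 279.
That's the maximum — no swap from here does better than 279.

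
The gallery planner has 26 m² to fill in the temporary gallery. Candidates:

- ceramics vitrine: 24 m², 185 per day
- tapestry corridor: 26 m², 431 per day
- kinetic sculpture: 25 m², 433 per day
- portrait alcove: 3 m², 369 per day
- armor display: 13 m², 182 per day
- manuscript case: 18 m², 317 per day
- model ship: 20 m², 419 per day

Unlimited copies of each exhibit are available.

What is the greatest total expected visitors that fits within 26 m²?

2952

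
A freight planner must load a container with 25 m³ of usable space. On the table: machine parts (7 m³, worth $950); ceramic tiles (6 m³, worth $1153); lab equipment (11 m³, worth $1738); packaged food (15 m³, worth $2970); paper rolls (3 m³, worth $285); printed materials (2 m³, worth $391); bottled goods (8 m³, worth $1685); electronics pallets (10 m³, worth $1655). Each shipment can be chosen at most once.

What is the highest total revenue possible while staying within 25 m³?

5046

Ranking by ratio (revenue/m³): bottled goods 210.62, packaged food 198.00, printed materials 195.50, ceramic tiles 192.17.
Best packing: packaged food + printed materials + bottled goods — 25 m³, 5046 total.
Every other selection either busts 25 m³ or fails to beat 5046.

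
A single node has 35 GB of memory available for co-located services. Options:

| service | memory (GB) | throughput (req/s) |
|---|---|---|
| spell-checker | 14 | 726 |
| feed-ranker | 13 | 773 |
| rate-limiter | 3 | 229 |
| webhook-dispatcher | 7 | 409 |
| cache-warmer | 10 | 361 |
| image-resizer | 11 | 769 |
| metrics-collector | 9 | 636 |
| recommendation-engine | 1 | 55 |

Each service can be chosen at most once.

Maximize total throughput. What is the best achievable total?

2235

By throughput per GB: rate-limiter 76.33, metrics-collector 70.67, image-resizer 69.91 lead.
A density-first pass picks rate-limiter + webhook-dispatcher + image-resizer + metrics-collector + recommendation-engine — 2098 at 31 GB.
Replace metrics-collector with feed-ranker: the trade gains 137 net, giving 2235 at 35 GB.
The closest alternative, feed-ranker + image-resizer + metrics-collector + recommendation-engine, reaches only 2233.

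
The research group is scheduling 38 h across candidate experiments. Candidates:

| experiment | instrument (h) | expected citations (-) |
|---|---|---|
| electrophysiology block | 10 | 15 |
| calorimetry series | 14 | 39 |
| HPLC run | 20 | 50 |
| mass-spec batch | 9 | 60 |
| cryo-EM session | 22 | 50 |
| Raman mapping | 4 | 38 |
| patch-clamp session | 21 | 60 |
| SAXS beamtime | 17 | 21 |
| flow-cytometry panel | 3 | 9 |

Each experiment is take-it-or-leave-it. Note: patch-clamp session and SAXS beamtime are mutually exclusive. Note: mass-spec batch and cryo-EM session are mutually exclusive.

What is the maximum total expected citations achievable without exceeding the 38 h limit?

167

Density check — Raman mapping 9.50, mass-spec batch 6.67, flow-cytometry panel 3.00, patch-clamp session 2.86 are the best per h.
Mass-spec batch + Raman mapping + patch-clamp session + flow-cytometry panel uses 37 of the 38 h and totals 167.
Nothing else feasible within 38 h beats 167.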